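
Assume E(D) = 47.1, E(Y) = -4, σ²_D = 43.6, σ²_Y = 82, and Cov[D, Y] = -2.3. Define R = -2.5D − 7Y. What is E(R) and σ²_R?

E(R) = -89.75, σ²_R = 4210

E(R) = (-2.5)·E(D) + (-7)·E(Y) = (-2.5)·47.1 + (-7)·(-4) = -89.75.
σ²_R = a²·σ²_D + b²·σ²_Y + 2ab·Cov[D, Y] with a = -2.5, b = -7.
= (-2.5)²·43.6 + (-7)²·82 + 2·(-2.5)·(-7)·(-2.3)
= 272.5 + 4018 + (-80.5) = 4210.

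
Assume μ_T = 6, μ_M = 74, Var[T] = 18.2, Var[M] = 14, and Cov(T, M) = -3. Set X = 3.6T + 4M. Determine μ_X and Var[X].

μ_X = 3.6·μ_T + 4·μ_M = 3.6·6 + 4·74 = 317.6.
Var[X] = a²·Var[T] + b²·Var[M] + 2ab·Cov(T, M) with a = 3.6, b = 4.
= 3.6²·18.2 + 4²·14 + 2·3.6·4·(-3)
= 235.872 + 224 + (-86.4) = 373.472.

μ_X = 317.6, Var[X] = 373.472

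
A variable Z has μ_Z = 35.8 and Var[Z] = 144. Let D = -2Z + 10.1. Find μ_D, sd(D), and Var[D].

μ_D = -61.5, sd(D) = 24, Var[D] = 576

D = -2Z + 10.1 is linear with a = -2, b = 10.1.
μ_D = a·μ_Z + b = (-2)·35.8 + 10.1 = -61.5.
sd(Z) = √144 = 12.
sd(D) = |a|·sd(Z) = |-2|·12 = 24.
Var[D] = a²·Var[Z] = (-2)²·144 = 576 (the additive constant 10.1 does not affect variance).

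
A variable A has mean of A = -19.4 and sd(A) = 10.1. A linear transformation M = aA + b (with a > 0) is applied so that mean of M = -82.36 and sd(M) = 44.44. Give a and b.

a = 4.4, b = 3

sd(M) = a·sd(A) (a > 0), so a = 44.44/10.1 = 4.4.
mean of M = a·mean of A + b, so b = -82.36 − 4.4·(-19.4) = 3.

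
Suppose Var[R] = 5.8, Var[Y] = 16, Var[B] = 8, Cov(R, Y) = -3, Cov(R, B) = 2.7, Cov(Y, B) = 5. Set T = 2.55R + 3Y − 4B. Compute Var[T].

Var[T] = 88.7345

Var[T] = a²·Var[R] + b²·Var[Y] + c²·Var[B] + 2ab·Cov(R, Y) + 2ac·Cov(R, B) + 2bc·Cov(Y, B), with a = 2.55, b = 3, c = -4.
= 37.7145 + 144 + 128 + (-45.9) + (-55.08) + (-120)
= 88.7345.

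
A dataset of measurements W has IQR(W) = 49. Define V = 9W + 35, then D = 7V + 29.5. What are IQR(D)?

IQR(D) = 3087

IQR(V) = |9|·49 = 441.
IQR(D) = |7|·441 = 3087.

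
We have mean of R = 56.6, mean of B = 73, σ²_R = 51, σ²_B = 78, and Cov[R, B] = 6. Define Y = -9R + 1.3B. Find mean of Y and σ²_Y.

mean of Y = -414.5, σ²_Y = 4122.42

mean of Y = (-9)·mean of R + 1.3·mean of B = (-9)·56.6 + 1.3·73 = -414.5.
σ²_Y = a²·σ²_R + b²·σ²_B + 2ab·Cov[R, B] with a = -9, b = 1.3.
= (-9)²·51 + 1.3²·78 + 2·(-9)·1.3·6
= 4131 + 131.82 + (-140.4) = 4122.42.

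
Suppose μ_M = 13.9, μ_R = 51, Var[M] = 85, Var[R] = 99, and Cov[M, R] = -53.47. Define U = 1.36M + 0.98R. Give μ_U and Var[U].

μ_U = 1.36·μ_M + 0.98·μ_R = 1.36·13.9 + 0.98·51 = 68.884.
Var[U] = a²·Var[M] + b²·Var[R] + 2ab·Cov[M, R] with a = 1.36, b = 0.98.
= 1.36²·85 + 0.98²·99 + 2·1.36·0.98·(-53.47)
= 157.216 + 95.0796 + (-142.529632) = 109.765968.

μ_U = 68.884, Var[U] = 109.765968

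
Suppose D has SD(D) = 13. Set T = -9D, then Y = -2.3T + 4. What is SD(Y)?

SD(T) = |-9|·13 = 117.
SD(Y) = |-2.3|·117 = 269.1.

SD(Y) = 269.1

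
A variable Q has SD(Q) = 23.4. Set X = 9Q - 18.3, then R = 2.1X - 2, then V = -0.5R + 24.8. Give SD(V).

SD(V) = 221.13

SD(X) = |9|·23.4 = 210.6.
SD(R) = |2.1|·210.6 = 442.26.
SD(V) = |-0.5|·442.26 = 221.13.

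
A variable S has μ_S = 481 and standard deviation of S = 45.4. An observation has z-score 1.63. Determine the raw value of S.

S = μ_S + z·standard deviation of S = 481 + 1.63·45.4 = 555.002.

S = 555.002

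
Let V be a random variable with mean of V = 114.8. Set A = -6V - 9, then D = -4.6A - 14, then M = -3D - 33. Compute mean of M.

mean of A = (-6)·114.8 + (-9) = -697.8.
mean of D = (-4.6)·(-697.8) + (-14) = 3195.88.
mean of M = (-3)·3195.88 + (-33) = -9620.64.

mean of M = -9620.64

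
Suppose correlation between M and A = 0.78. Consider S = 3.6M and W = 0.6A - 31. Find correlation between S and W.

Linear rescalings preserve correlation up to sign; here the slopes 3.6 and 0.6 have the same sign, so correlation between S and W = correlation between M and A = 0.78.

correlation between S and W = 0.78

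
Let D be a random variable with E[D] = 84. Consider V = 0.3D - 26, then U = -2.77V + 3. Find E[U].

E[V] = 0.3·84 + (-26) = -0.8.
E[U] = (-2.77)·(-0.8) + 3 = 5.216.

E[U] = 5.216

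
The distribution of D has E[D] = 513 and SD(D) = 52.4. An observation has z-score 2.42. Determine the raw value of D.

D = 639.808

D = E[D] + z·SD(D) = 513 + 2.42·52.4 = 639.808.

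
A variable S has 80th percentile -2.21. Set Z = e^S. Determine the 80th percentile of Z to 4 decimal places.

80th percentile of Z = 0.1097

e^S is increasing, so P_{80}(Z) = g(P_{80}(S)) ≈ 0.1097.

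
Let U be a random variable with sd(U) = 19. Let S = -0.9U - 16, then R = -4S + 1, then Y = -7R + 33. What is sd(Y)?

sd(S) = |-0.9|·19 = 17.1.
sd(R) = |-4|·17.1 = 68.4.
sd(Y) = |-7|·68.4 = 478.8.

sd(Y) = 478.8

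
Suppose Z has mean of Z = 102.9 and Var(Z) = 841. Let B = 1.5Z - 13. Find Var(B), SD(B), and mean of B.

Var(B) = 1892.25, SD(B) = 43.5, mean of B = 141.35

B = 1.5Z - 13 is linear with a = 1.5, b = -13.
Var(B) = a²·Var(Z) = 1.5²·841 = 1892.25 (the additive constant -13 does not affect variance).
SD(Z) = √841 = 29.
SD(B) = |a|·SD(Z) = |1.5|·29 = 43.5.
mean of B = a·mean of Z + b = 1.5·102.9 + (-13) = 141.35.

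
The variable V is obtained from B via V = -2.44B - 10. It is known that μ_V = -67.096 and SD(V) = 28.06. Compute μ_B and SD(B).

μ_B = 23.4, SD(B) = 11.5

From V = -2.44B - 10: μ_V = a·μ_B + b, so μ_B = (μ_V − b)/a = (-67.096 − (-10))/(-2.44) = 23.4.
SD(V) = |a|·SD(B), so SD(B) = 28.06/|-2.44| = 11.5.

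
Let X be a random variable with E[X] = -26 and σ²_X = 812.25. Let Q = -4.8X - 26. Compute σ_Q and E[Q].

Q = -4.8X - 26 is linear with a = -4.8, b = -26.
σ_X = √812.25 = 28.5.
σ_Q = |a|·σ_X = |-4.8|·28.5 = 136.8.
E[Q] = a·E[X] + b = (-4.8)·(-26) + (-26) = 98.8.

σ_Q = 136.8, E[Q] = 98.8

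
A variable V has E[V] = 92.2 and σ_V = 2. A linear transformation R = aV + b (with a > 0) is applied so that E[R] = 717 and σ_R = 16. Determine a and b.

σ_R = a·σ_V (a > 0), so a = 16/2 = 8.
E[R] = a·E[V] + b, so b = 717 − 8·92.2 = -20.6.

a = 8, b = -20.6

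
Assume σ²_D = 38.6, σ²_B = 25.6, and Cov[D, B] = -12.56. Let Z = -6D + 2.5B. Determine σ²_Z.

σ²_Z = 1926.4

σ²_Z = a²·σ²_D + b²·σ²_B + 2ab·Cov[D, B] with a = -6, b = 2.5.
= (-6)²·38.6 + 2.5²·25.6 + 2·(-6)·2.5·(-12.56)
= 1389.6 + 160 + 376.8 = 1926.4.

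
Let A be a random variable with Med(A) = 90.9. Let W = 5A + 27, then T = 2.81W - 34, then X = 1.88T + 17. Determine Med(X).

Med(W) = 5·90.9 + 27 = 481.5.
Med(T) = 2.81·481.5 + (-34) = 1319.015.
Med(X) = 1.88·1319.015 + 17 = 2496.7482.

Med(X) = 2496.7482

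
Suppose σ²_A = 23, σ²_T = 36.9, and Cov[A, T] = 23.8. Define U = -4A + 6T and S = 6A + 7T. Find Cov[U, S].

Cov[U, S] = 1188.2

By bilinearity, Cov[U, S] = ac·σ²_A + bd·σ²_T + (ad+bc)·Cov[A, T], with a=-4, b=6, c=6, d=7.
ac·σ²_A = (-4)·6·23 = -552
bd·σ²_T = 6·7·36.9 = 1549.8
(ad+bc)·Cov[A, T] = (8)·23.8 = 190.4
Cov[U, S] = -552 + 1549.8 + 190.4 = 1188.2.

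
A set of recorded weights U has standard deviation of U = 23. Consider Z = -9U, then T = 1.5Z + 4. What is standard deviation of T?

standard deviation of Z = |-9|·23 = 207.
standard deviation of T = |1.5|·207 = 310.5.

standard deviation of T = 310.5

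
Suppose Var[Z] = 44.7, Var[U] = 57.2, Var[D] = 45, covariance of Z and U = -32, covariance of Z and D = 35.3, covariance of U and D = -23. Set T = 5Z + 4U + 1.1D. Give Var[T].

Var[T] = a²·Var[Z] + b²·Var[U] + c²·Var[D] + 2ab·covariance of Z and U + 2ac·covariance of Z and D + 2bc·covariance of U and D, with a = 5, b = 4, c = 1.1.
= 1117.5 + 915.2 + 54.45 + (-1280) + 388.3 + (-202.4)
= 993.05.

Var[T] = 993.05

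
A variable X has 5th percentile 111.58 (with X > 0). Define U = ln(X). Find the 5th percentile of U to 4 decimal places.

ln(X) is increasing, so P_{5}(U) = g(P_{5}(X)) ≈ 4.7147.

5th percentile of U = 4.7147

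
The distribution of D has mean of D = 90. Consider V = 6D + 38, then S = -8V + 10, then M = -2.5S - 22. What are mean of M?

mean of V = 6·90 + 38 = 578.
mean of S = (-8)·578 + 10 = -4614.
mean of M = (-2.5)·(-4614) + (-22) = 11513.

mean of M = 11513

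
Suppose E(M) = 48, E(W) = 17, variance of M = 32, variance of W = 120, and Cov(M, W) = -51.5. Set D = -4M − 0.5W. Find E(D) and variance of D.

E(D) = -200.5, variance of D = 336

E(D) = (-4)·E(M) + (-0.5)·E(W) = (-4)·48 + (-0.5)·17 = -200.5.
variance of D = a²·variance of M + b²·variance of W + 2ab·Cov(M, W) with a = -4, b = -0.5.
= (-4)²·32 + (-0.5)²·120 + 2·(-4)·(-0.5)·(-51.5)
= 512 + 30 + (-206) = 336.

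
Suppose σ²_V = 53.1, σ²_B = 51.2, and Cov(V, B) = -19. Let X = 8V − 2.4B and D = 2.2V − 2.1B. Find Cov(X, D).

Cov(X, D) = 1612.128

By bilinearity, Cov(X, D) = ac·σ²_V + bd·σ²_B + (ad+bc)·Cov(V, B), with a=8, b=-2.4, c=2.2, d=-2.1.
ac·σ²_V = 8·2.2·53.1 = 934.56
bd·σ²_B = (-2.4)·(-2.1)·51.2 = 258.048
(ad+bc)·Cov(V, B) = (-22.08)·(-19) = 419.52
Cov(X, D) = 934.56 + 258.048 + 419.52 = 1612.128.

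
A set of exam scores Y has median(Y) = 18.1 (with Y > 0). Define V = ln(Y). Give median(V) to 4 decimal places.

ln(Y) is monotone on this domain, so median(V) = ln(18.1) ≈ 2.8959.

median(V) = 2.8959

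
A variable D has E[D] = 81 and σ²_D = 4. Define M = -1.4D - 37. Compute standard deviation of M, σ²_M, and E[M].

standard deviation of M = 2.8, σ²_M = 7.84, E[M] = -150.4

M = -1.4D - 37 is linear with a = -1.4, b = -37.
standard deviation of D = √4 = 2.
standard deviation of M = |a|·standard deviation of D = |-1.4|·2 = 2.8.
σ²_M = a²·σ²_D = (-1.4)²·4 = 7.84 (the additive constant -37 does not affect variance).
E[M] = a·E[D] + b = (-1.4)·81 + (-37) = -150.4.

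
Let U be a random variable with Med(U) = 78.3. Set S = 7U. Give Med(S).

Med(S) = 548.1

A linear map preserves order up to sign, so Med(S) = a·Med(U) + b = 7·78.3 = 548.1.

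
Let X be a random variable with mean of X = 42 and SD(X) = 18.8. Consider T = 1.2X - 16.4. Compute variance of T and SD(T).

variance of T = 508.9536, SD(T) = 22.56

T = 1.2X - 16.4 is linear with a = 1.2, b = -16.4.
variance of X = 18.8² = 353.44.
variance of T = a²·variance of X = 1.2²·353.44 = 508.9536 (the additive constant -16.4 does not affect variance).
SD(T) = |a|·SD(X) = |1.2|·18.8 = 22.56.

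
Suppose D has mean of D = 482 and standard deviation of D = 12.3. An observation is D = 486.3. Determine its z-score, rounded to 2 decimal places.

z = 0.35

z = (D − mean of D) / standard deviation of D = (486.3 − 482) / 12.3 ≈ 0.35.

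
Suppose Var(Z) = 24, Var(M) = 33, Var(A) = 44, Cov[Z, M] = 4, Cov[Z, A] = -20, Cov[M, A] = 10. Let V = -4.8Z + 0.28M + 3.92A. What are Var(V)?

Var(V) = a²·Var(Z) + b²·Var(M) + c²·Var(A) + 2ab·Cov[Z, M] + 2ac·Cov[Z, A] + 2bc·Cov[M, A], with a = -4.8, b = 0.28, c = 3.92.
= 552.96 + 2.5872 + 676.1216 + (-10.752) + 752.64 + 21.952
= 1995.5088.

Var(V) = 1995.5088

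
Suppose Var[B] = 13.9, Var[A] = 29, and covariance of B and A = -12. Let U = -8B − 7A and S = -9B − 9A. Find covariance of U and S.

covariance of U and S = 1207.8

By bilinearity, covariance of U and S = ac·Var[B] + bd·Var[A] + (ad+bc)·covariance of B and A, with a=-8, b=-7, c=-9, d=-9.
ac·Var[B] = (-8)·(-9)·13.9 = 1000.8
bd·Var[A] = (-7)·(-9)·29 = 1827
(ad+bc)·covariance of B and A = (135)·(-12) = -1620
covariance of U and S = 1000.8 + 1827 + (-1620) = 1207.8.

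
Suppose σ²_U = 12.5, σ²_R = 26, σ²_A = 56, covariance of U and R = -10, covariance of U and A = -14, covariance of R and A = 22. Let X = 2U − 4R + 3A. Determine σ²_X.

σ²_X = 434

σ²_X = a²·σ²_U + b²·σ²_R + c²·σ²_A + 2ab·covariance of U and R + 2ac·covariance of U and A + 2bc·covariance of R and A, with a = 2, b = -4, c = 3.
= 50 + 416 + 504 + 160 + (-168) + (-528)
= 434.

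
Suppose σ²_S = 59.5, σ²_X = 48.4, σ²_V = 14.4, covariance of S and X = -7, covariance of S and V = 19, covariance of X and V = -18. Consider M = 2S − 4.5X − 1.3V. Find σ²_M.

σ²_M = 1059.036

σ²_M = a²·σ²_S + b²·σ²_X + c²·σ²_V + 2ab·covariance of S and X + 2ac·covariance of S and V + 2bc·covariance of X and V, with a = 2, b = -4.5, c = -1.3.
= 238 + 980.1 + 24.336 + 126 + (-98.8) + (-210.6)
= 1059.036.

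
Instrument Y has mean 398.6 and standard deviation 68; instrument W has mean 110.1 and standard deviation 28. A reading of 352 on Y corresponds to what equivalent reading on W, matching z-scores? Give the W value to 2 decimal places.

W = 90.91

z = (352 − 398.6)/68 ≈ -0.6853.
W = 110.1 + z·28 = 110.1 + (352 − 398.6)·28/68 ≈ 90.91.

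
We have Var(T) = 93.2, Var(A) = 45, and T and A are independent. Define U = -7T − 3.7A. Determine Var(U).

Var(U) = a²·Var(T) + b²·Var(A) + 2ab·Cov(T, A) with a = -7, b = -3.7.
Independence gives Cov(T, A) = 0.
= (-7)²·93.2 + (-3.7)²·45 + 2·(-7)·(-3.7)·0
= 4566.8 + 616.05 + 0 = 5182.85.

Var(U) = 5182.85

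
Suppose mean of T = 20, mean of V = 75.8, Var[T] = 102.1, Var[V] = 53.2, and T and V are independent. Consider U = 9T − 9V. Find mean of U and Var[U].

mean of U = -502.2, Var[U] = 12579.3

mean of U = 9·mean of T + (-9)·mean of V = 9·20 + (-9)·75.8 = -502.2.
Var[U] = a²·Var[T] + b²·Var[V] + 2ab·Cov[T, V] with a = 9, b = -9.
Independence gives Cov[T, V] = 0.
= 9²·102.1 + (-9)²·53.2 + 2·9·(-9)·0
= 8270.1 + 4309.2 + 0 = 12579.3.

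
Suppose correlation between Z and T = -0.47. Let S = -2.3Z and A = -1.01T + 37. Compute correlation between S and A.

correlation between S and A = -0.47

Linear rescalings preserve correlation up to sign; here the slopes -2.3 and -1.01 have the same sign, so correlation between S and A = correlation between Z and T = -0.47.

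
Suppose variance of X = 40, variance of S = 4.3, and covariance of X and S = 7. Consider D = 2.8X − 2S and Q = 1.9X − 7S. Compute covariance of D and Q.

covariance of D and Q = 109.2

By bilinearity, covariance of D and Q = ac·variance of X + bd·variance of S + (ad+bc)·covariance of X and S, with a=2.8, b=-2, c=1.9, d=-7.
ac·variance of X = 2.8·1.9·40 = 212.8
bd·variance of S = (-2)·(-7)·4.3 = 60.2
(ad+bc)·covariance of X and S = (-23.4)·7 = -163.8
covariance of D and Q = 212.8 + 60.2 + (-163.8) = 109.2.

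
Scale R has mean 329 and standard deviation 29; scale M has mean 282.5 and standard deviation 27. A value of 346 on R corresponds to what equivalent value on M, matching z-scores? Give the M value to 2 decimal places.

z = (346 − 329)/29 ≈ 0.5862.
M = 282.5 + z·27 = 282.5 + (346 − 329)·27/29 ≈ 298.33.

M = 298.33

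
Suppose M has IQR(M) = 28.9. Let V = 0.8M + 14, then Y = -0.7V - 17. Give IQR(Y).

IQR(V) = |0.8|·28.9 = 23.12.
IQR(Y) = |-0.7|·23.12 = 16.184.

IQR(Y) = 16.184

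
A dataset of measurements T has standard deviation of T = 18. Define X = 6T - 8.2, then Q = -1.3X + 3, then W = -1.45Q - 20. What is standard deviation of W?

standard deviation of W = 203.58

standard deviation of X = |6|·18 = 108.
standard deviation of Q = |-1.3|·108 = 140.4.
standard deviation of W = |-1.45|·140.4 = 203.58.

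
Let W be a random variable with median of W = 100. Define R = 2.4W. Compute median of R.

median of R = 240

A linear map preserves order up to sign, so median of R = a·median of W + b = 2.4·100 = 240.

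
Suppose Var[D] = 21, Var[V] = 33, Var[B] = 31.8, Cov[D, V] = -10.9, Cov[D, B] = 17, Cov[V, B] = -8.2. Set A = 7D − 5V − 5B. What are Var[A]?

Var[A] = 1812

Var[A] = a²·Var[D] + b²·Var[V] + c²·Var[B] + 2ab·Cov[D, V] + 2ac·Cov[D, B] + 2bc·Cov[V, B], with a = 7, b = -5, c = -5.
= 1029 + 825 + 795 + 763 + (-1190) + (-410)
= 1812.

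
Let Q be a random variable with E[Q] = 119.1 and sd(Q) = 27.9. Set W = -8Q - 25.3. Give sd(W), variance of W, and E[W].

sd(W) = 223.2, variance of W = 49818.24, E[W] = -978.1

W = -8Q - 25.3 is linear with a = -8, b = -25.3.
sd(W) = |a|·sd(Q) = |-8|·27.9 = 223.2.
variance of Q = 27.9² = 778.41.
variance of W = a²·variance of Q = (-8)²·778.41 = 49818.24 (the additive constant -25.3 does not affect variance).
E[W] = a·E[Q] + b = (-8)·119.1 + (-25.3) = -978.1.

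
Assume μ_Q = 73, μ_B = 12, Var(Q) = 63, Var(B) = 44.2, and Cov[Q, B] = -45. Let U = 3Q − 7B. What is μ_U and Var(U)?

μ_U = 135, Var(U) = 4622.8

μ_U = 3·μ_Q + (-7)·μ_B = 3·73 + (-7)·12 = 135.
Var(U) = a²·Var(Q) + b²·Var(B) + 2ab·Cov[Q, B] with a = 3, b = -7.
= 3²·63 + (-7)²·44.2 + 2·3·(-7)·(-45)
= 567 + 2165.8 + 1890 = 4622.8.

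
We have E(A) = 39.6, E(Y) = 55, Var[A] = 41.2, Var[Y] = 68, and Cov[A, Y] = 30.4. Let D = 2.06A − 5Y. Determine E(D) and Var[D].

E(D) = 2.06·E(A) + (-5)·E(Y) = 2.06·39.6 + (-5)·55 = -193.424.
Var[D] = a²·Var[A] + b²·Var[Y] + 2ab·Cov[A, Y] with a = 2.06, b = -5.
= 2.06²·41.2 + (-5)²·68 + 2·2.06·(-5)·30.4
= 174.83632 + 1700 + (-626.24) = 1248.59632.

E(D) = -193.424, Var[D] = 1248.59632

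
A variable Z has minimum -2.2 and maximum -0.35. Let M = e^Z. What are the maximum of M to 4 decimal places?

e^Z is increasing on this domain, so max(M) comes from max(Z) = -0.35: max(M) = exp(-0.35) ≈ 0.7047.

max(M) = 0.7047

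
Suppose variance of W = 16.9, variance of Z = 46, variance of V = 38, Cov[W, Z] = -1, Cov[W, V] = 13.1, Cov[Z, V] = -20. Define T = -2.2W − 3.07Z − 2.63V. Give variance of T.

variance of T = a²·variance of W + b²·variance of Z + c²·variance of V + 2ab·Cov[W, Z] + 2ac·Cov[W, V] + 2bc·Cov[Z, V], with a = -2.2, b = -3.07, c = -2.63.
= 81.796 + 433.5454 + 262.8422 + (-13.508) + 151.5932 + (-322.964)
= 593.3048.

variance of T = 593.3048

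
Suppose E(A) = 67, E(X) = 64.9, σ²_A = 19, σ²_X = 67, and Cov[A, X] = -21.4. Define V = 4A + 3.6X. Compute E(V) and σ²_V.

E(V) = 501.64, σ²_V = 556

E(V) = 4·E(A) + 3.6·E(X) = 4·67 + 3.6·64.9 = 501.64.
σ²_V = a²·σ²_A + b²·σ²_X + 2ab·Cov[A, X] with a = 4, b = 3.6.
= 4²·19 + 3.6²·67 + 2·4·3.6·(-21.4)
= 304 + 868.32 + (-616.32) = 556.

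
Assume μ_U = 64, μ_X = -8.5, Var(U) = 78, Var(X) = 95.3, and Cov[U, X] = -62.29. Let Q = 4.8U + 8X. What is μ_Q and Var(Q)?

μ_Q = 4.8·μ_U + 8·μ_X = 4.8·64 + 8·(-8.5) = 239.2.
Var(Q) = a²·Var(U) + b²·Var(X) + 2ab·Cov[U, X] with a = 4.8, b = 8.
= 4.8²·78 + 8²·95.3 + 2·4.8·8·(-62.29)
= 1797.12 + 6099.2 + (-4783.872) = 3112.448.

μ_Q = 239.2, Var(Q) = 3112.448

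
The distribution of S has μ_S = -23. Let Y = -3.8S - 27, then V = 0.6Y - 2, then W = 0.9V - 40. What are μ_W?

μ_W = -9.184

μ_Y = (-3.8)·(-23) + (-27) = 60.4.
μ_V = 0.6·60.4 + (-2) = 34.24.
μ_W = 0.9·34.24 + (-40) = -9.184.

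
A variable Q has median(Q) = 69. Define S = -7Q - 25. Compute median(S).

A linear map preserves order up to sign, so median(S) = a·median(Q) + b = (-7)·69 + (-25) = -508.

median(S) = -508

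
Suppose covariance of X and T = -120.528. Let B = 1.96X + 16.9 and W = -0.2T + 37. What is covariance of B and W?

covariance of B and W = 47.246976

covariance of B and W = a·c·covariance of X and T = 1.96·(-0.2)·(-120.528) = 47.246976. Additive constants drop out.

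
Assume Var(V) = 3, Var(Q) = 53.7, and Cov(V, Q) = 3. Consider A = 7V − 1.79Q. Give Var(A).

Var(A) = a²·Var(V) + b²·Var(Q) + 2ab·Cov(V, Q) with a = 7, b = -1.79.
= 7²·3 + (-1.79)²·53.7 + 2·7·(-1.79)·3
= 147 + 172.06017 + (-75.18) = 243.88017.

Var(A) = 243.88017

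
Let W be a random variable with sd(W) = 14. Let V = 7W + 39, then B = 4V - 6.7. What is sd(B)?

sd(V) = |7|·14 = 98.
sd(B) = |4|·98 = 392.

sd(B) = 392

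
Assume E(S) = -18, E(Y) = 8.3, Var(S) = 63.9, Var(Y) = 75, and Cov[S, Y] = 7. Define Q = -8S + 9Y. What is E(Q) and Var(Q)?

E(Q) = (-8)·E(S) + 9·E(Y) = (-8)·(-18) + 9·8.3 = 218.7.
Var(Q) = a²·Var(S) + b²·Var(Y) + 2ab·Cov[S, Y] with a = -8, b = 9.
= (-8)²·63.9 + 9²·75 + 2·(-8)·9·7
= 4089.6 + 6075 + (-1008) = 9156.6.

E(Q) = 218.7, Var(Q) = 9156.6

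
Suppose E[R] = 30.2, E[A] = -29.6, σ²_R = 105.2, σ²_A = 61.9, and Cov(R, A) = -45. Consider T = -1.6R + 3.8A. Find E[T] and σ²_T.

E[T] = -160.8, σ²_T = 1710.348

E[T] = (-1.6)·E[R] + 3.8·E[A] = (-1.6)·30.2 + 3.8·(-29.6) = -160.8.
σ²_T = a²·σ²_R + b²·σ²_A + 2ab·Cov(R, A) with a = -1.6, b = 3.8.
= (-1.6)²·105.2 + 3.8²·61.9 + 2·(-1.6)·3.8·(-45)
= 269.312 + 893.836 + 547.2 = 1710.348.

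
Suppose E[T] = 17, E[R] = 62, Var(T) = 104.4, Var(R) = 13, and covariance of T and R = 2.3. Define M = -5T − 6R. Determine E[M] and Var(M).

E[M] = -457, Var(M) = 3216

E[M] = (-5)·E[T] + (-6)·E[R] = (-5)·17 + (-6)·62 = -457.
Var(M) = a²·Var(T) + b²·Var(R) + 2ab·covariance of T and R with a = -5, b = -6.
= (-5)²·104.4 + (-6)²·13 + 2·(-5)·(-6)·2.3
= 2610 + 468 + 138 = 3216.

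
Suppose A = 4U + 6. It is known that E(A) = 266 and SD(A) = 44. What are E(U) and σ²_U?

From A = 4U + 6: E(A) = a·E(U) + b, so E(U) = (E(A) − b)/a = (266 − 6)/4 = 65.
σ²_A = 44² = 1936.
σ²_A = a²·σ²_U, so σ²_U = 1936/4² = 121.

E(U) = 65, σ²_U = 121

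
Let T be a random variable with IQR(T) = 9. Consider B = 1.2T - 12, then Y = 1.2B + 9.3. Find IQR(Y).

IQR(B) = |1.2|·9 = 10.8.
IQR(Y) = |1.2|·10.8 = 12.96.

IQR(Y) = 12.96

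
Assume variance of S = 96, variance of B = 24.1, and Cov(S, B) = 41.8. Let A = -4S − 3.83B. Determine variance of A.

variance of A = 3170.27249

variance of A = a²·variance of S + b²·variance of B + 2ab·Cov(S, B) with a = -4, b = -3.83.
= (-4)²·96 + (-3.83)²·24.1 + 2·(-4)·(-3.83)·41.8
= 1536 + 353.52049 + 1280.752 = 3170.27249.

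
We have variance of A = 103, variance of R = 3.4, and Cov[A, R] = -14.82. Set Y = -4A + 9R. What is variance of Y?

variance of Y = 2990.44

variance of Y = a²·variance of A + b²·variance of R + 2ab·Cov[A, R] with a = -4, b = 9.
= (-4)²·103 + 9²·3.4 + 2·(-4)·9·(-14.82)
= 1648 + 275.4 + 1067.04 = 2990.44.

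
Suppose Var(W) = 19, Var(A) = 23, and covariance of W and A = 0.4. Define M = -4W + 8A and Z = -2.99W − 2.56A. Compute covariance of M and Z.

covariance of M and Z = -249.272

By bilinearity, covariance of M and Z = ac·Var(W) + bd·Var(A) + (ad+bc)·covariance of W and A, with a=-4, b=8, c=-2.99, d=-2.56.
ac·Var(W) = (-4)·(-2.99)·19 = 227.24
bd·Var(A) = 8·(-2.56)·23 = -471.04
(ad+bc)·covariance of W and A = (-13.68)·0.4 = -5.472
covariance of M and Z = 227.24 + (-471.04) + (-5.472) = -249.272.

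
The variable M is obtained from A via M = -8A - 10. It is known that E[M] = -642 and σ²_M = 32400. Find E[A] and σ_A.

From M = -8A - 10: E[M] = a·E[A] + b, so E[A] = (E[M] − b)/a = (-642 − (-10))/(-8) = 79.
σ_M = √32400 = 180.
σ_M = |a|·σ_A, so σ_A = 180/|-8| = 22.5.

E[A] = 79, σ_A = 22.5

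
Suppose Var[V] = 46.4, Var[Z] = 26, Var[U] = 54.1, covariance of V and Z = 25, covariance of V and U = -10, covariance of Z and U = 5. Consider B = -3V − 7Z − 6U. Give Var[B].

Var[B] = 4749.2

Var[B] = a²·Var[V] + b²·Var[Z] + c²·Var[U] + 2ab·covariance of V and Z + 2ac·covariance of V and U + 2bc·covariance of Z and U, with a = -3, b = -7, c = -6.
= 417.6 + 1274 + 1947.6 + 1050 + (-360) + 420
= 4749.2.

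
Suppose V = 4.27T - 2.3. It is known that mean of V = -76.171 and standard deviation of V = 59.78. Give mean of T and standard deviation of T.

From V = 4.27T - 2.3: mean of V = a·mean of T + b, so mean of T = (mean of V − b)/a = (-76.171 − (-2.3))/4.27 = -17.3.
standard deviation of V = |a|·standard deviation of T, so standard deviation of T = 59.78/|4.27| = 14.

mean of T = -17.3, standard deviation of T = 14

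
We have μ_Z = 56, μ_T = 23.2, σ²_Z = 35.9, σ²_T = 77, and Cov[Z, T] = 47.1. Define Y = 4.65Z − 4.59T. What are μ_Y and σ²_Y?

μ_Y = 153.912, σ²_Y = 387.93375

μ_Y = 4.65·μ_Z + (-4.59)·μ_T = 4.65·56 + (-4.59)·23.2 = 153.912.
σ²_Y = a²·σ²_Z + b²·σ²_T + 2ab·Cov[Z, T] with a = 4.65, b = -4.59.
= 4.65²·35.9 + (-4.59)²·77 + 2·4.65·(-4.59)·47.1
= 776.24775 + 1622.2437 + (-2010.5577) = 387.93375.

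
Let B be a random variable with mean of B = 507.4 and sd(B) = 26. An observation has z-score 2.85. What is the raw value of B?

B = mean of B + z·sd(B) = 507.4 + 2.85·26 = 581.5.

B = 581.5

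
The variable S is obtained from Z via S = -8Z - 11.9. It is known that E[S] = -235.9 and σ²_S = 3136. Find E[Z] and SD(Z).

E[Z] = 28, SD(Z) = 7

From S = -8Z - 11.9: E[S] = a·E[Z] + b, so E[Z] = (E[S] − b)/a = (-235.9 − (-11.9))/(-8) = 28.
SD(S) = √3136 = 56.
SD(S) = |a|·SD(Z), so SD(Z) = 56/|-8| = 7.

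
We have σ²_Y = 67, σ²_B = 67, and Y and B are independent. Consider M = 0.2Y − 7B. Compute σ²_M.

σ²_M = a²·σ²_Y + b²·σ²_B + 2ab·Cov[Y, B] with a = 0.2, b = -7.
Independence gives Cov[Y, B] = 0.
= 0.2²·67 + (-7)²·67 + 2·0.2·(-7)·0
= 2.68 + 3283 + 0 = 3285.68.

σ²_M = 3285.68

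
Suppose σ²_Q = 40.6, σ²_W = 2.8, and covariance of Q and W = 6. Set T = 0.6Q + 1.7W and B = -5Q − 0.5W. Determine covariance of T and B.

By bilinearity, covariance of T and B = ac·σ²_Q + bd·σ²_W + (ad+bc)·covariance of Q and W, with a=0.6, b=1.7, c=-5, d=-0.5.
ac·σ²_Q = 0.6·(-5)·40.6 = -121.8
bd·σ²_W = 1.7·(-0.5)·2.8 = -2.38
(ad+bc)·covariance of Q and W = (-8.8)·6 = -52.8
covariance of T and B = -121.8 + (-2.38) + (-52.8) = -176.98.

covariance of T and B = -176.98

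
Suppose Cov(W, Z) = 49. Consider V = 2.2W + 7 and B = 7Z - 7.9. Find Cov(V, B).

Cov(V, B) = a·c·Cov(W, Z) = 2.2·7·49 = 754.6. Additive constants drop out.

Cov(V, B) = 754.6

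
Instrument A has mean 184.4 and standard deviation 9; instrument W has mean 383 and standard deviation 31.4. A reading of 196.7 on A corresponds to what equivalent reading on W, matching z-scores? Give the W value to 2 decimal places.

z = (196.7 − 184.4)/9 ≈ 1.3667.
W = 383 + z·31.4 = 383 + (196.7 − 184.4)·31.4/9 ≈ 425.91.

W = 425.91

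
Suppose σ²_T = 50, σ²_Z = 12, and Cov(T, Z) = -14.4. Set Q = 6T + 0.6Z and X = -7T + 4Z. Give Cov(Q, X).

Cov(Q, X) = -2356.32

By bilinearity, Cov(Q, X) = ac·σ²_T + bd·σ²_Z + (ad+bc)·Cov(T, Z), with a=6, b=0.6, c=-7, d=4.
ac·σ²_T = 6·(-7)·50 = -2100
bd·σ²_Z = 0.6·4·12 = 28.8
(ad+bc)·Cov(T, Z) = (19.8)·(-14.4) = -285.12
Cov(Q, X) = -2100 + 28.8 + (-285.12) = -2356.32.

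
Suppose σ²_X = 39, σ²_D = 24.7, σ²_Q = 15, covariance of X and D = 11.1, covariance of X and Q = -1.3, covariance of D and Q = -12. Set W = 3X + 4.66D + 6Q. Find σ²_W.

σ²_W = 1019.89132

σ²_W = a²·σ²_X + b²·σ²_D + c²·σ²_Q + 2ab·covariance of X and D + 2ac·covariance of X and Q + 2bc·covariance of D and Q, with a = 3, b = 4.66, c = 6.
= 351 + 536.37532 + 540 + 310.356 + (-46.8) + (-671.04)
= 1019.89132.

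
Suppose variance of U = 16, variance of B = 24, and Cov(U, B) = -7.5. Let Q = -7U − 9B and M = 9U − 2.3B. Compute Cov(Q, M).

By bilinearity, Cov(Q, M) = ac·variance of U + bd·variance of B + (ad+bc)·Cov(U, B), with a=-7, b=-9, c=9, d=-2.3.
ac·variance of U = (-7)·9·16 = -1008
bd·variance of B = (-9)·(-2.3)·24 = 496.8
(ad+bc)·Cov(U, B) = (-64.9)·(-7.5) = 486.75
Cov(Q, M) = -1008 + 496.8 + 486.75 = -24.45.

Cov(Q, M) = -24.45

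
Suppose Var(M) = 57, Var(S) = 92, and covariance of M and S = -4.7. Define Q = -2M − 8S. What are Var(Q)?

Var(Q) = a²·Var(M) + b²·Var(S) + 2ab·covariance of M and S with a = -2, b = -8.
= (-2)²·57 + (-8)²·92 + 2·(-2)·(-8)·(-4.7)
= 228 + 5888 + (-150.4) = 5965.6.

Var(Q) = 5965.6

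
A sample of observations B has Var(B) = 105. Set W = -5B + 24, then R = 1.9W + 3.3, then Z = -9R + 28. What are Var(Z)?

Var(W) = (-5)²·105 = 2625.
Var(R) = 1.9²·2625 = 9476.25.
Var(Z) = (-9)²·9476.25 = 767576.25.

Var(Z) = 767576.25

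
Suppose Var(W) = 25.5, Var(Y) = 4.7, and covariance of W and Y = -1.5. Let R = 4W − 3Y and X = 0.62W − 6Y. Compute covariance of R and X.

covariance of R and X = 186.63

By bilinearity, covariance of R and X = ac·Var(W) + bd·Var(Y) + (ad+bc)·covariance of W and Y, with a=4, b=-3, c=0.62, d=-6.
ac·Var(W) = 4·0.62·25.5 = 63.24
bd·Var(Y) = (-3)·(-6)·4.7 = 84.6
(ad+bc)·covariance of W and Y = (-25.86)·(-1.5) = 38.79
covariance of R and X = 63.24 + 84.6 + 38.79 = 186.63.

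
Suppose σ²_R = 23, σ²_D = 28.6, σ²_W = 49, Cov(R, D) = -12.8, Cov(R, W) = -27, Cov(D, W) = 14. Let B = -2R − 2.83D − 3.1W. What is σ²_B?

σ²_B = a²·σ²_R + b²·σ²_D + c²·σ²_W + 2ab·Cov(R, D) + 2ac·Cov(R, W) + 2bc·Cov(D, W), with a = -2, b = -2.83, c = -3.1.
= 92 + 229.05454 + 470.89 + (-144.896) + (-334.8) + 245.644
= 557.89254.

σ²_B = 557.89254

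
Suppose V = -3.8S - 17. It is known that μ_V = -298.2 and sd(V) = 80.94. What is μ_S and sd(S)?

From V = -3.8S - 17: μ_V = a·μ_S + b, so μ_S = (μ_V − b)/a = (-298.2 − (-17))/(-3.8) = 74.
sd(V) = |a|·sd(S), so sd(S) = 80.94/|-3.8| = 21.3.

μ_S = 74, sd(S) = 21.3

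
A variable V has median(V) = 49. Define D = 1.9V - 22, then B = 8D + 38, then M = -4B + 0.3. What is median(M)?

median(M) = -2426.9

median(D) = 1.9·49 + (-22) = 71.1.
median(B) = 8·71.1 + 38 = 606.8.
median(M) = (-4)·606.8 + 0.3 = -2426.9.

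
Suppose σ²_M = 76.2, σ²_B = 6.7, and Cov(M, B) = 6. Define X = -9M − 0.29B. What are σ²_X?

σ²_X = a²·σ²_M + b²·σ²_B + 2ab·Cov(M, B) with a = -9, b = -0.29.
= (-9)²·76.2 + (-0.29)²·6.7 + 2·(-9)·(-0.29)·6
= 6172.2 + 0.56347 + 31.32 = 6204.08347.

σ²_X = 6204.08347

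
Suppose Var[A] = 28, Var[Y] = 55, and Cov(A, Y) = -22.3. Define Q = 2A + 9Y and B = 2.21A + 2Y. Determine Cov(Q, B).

Cov(Q, B) = 581.013

By bilinearity, Cov(Q, B) = ac·Var[A] + bd·Var[Y] + (ad+bc)·Cov(A, Y), with a=2, b=9, c=2.21, d=2.
ac·Var[A] = 2·2.21·28 = 123.76
bd·Var[Y] = 9·2·55 = 990
(ad+bc)·Cov(A, Y) = (23.89)·(-22.3) = -532.747
Cov(Q, B) = 123.76 + 990 + (-532.747) = 581.013.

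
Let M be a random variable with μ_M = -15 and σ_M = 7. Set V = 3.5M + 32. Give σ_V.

σ_V = 24.5

V = 3.5M + 32 is linear with a = 3.5, b = 32.
σ_V = |a|·σ_M = |3.5|·7 = 24.5.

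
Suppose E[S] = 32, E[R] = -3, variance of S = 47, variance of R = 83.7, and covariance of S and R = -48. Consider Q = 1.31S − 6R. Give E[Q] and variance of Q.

E[Q] = 59.92, variance of Q = 3848.4167

E[Q] = 1.31·E[S] + (-6)·E[R] = 1.31·32 + (-6)·(-3) = 59.92.
variance of Q = a²·variance of S + b²·variance of R + 2ab·covariance of S and R with a = 1.31, b = -6.
= 1.31²·47 + (-6)²·83.7 + 2·1.31·(-6)·(-48)
= 80.6567 + 3013.2 + 754.56 = 3848.4167.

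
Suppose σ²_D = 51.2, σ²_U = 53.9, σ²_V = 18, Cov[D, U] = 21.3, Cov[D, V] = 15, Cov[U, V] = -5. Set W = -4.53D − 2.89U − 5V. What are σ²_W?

σ²_W = 3043.55469

σ²_W = a²·σ²_D + b²·σ²_U + c²·σ²_V + 2ab·Cov[D, U] + 2ac·Cov[D, V] + 2bc·Cov[U, V], with a = -4.53, b = -2.89, c = -5.
= 1050.67008 + 450.17819 + 450 + 557.70642 + 679.5 + (-144.5)
= 3043.55469.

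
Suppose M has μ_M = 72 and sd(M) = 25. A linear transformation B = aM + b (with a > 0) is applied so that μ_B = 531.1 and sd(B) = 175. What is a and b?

sd(B) = a·sd(M) (a > 0), so a = 175/25 = 7.
μ_B = a·μ_M + b, so b = 531.1 − 7·72 = 27.1.

a = 7, b = 27.1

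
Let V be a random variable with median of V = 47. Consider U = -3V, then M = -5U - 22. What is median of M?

median of M = 683

median of U = (-3)·47 = -141.
median of M = (-5)·(-141) + (-22) = 683.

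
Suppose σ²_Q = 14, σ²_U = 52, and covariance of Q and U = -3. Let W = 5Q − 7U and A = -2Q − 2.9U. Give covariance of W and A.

By bilinearity, covariance of W and A = ac·σ²_Q + bd·σ²_U + (ad+bc)·covariance of Q and U, with a=5, b=-7, c=-2, d=-2.9.
ac·σ²_Q = 5·(-2)·14 = -140
bd·σ²_U = (-7)·(-2.9)·52 = 1055.6
(ad+bc)·covariance of Q and U = (-0.5)·(-3) = 1.5
covariance of W and A = -140 + 1055.6 + 1.5 = 917.1.

covariance of W and A = 917.1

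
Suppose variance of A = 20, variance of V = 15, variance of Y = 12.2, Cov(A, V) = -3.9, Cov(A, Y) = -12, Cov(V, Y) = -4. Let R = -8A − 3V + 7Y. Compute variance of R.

variance of R = 3337.6

variance of R = a²·variance of A + b²·variance of V + c²·variance of Y + 2ab·Cov(A, V) + 2ac·Cov(A, Y) + 2bc·Cov(V, Y), with a = -8, b = -3, c = 7.
= 1280 + 135 + 597.8 + (-187.2) + 1344 + 168
= 3337.6.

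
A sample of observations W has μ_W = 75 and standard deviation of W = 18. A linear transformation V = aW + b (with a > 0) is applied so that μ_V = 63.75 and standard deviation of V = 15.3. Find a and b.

standard deviation of V = a·standard deviation of W (a > 0), so a = 15.3/18 = 0.85.
μ_V = a·μ_W + b, so b = 63.75 − 0.85·75 = 0.

a = 0.85, b = 0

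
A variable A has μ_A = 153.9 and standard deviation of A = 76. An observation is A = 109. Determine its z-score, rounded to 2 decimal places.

z = (A − μ_A) / standard deviation of A = (109 − 153.9) / 76 ≈ -0.59.

z = -0.59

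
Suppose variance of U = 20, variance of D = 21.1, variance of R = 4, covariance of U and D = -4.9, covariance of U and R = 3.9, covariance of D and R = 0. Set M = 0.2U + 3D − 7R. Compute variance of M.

variance of M = 369.9

variance of M = a²·variance of U + b²·variance of D + c²·variance of R + 2ab·covariance of U and D + 2ac·covariance of U and R + 2bc·covariance of D and R, with a = 0.2, b = 3, c = -7.
= 0.8 + 189.9 + 196 + (-5.88) + (-10.92) + 0
= 369.9.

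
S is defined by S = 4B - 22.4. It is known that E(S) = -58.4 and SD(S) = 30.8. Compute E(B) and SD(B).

E(B) = -9, SD(B) = 7.7

From S = 4B - 22.4: E(S) = a·E(B) + b, so E(B) = (E(S) − b)/a = (-58.4 − (-22.4))/4 = -9.
SD(S) = |a|·SD(B), so SD(B) = 30.8/|4| = 7.7.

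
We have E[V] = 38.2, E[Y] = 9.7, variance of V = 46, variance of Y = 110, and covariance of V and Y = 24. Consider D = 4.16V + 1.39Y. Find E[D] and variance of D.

E[D] = 4.16·E[V] + 1.39·E[Y] = 4.16·38.2 + 1.39·9.7 = 172.395.
variance of D = a²·variance of V + b²·variance of Y + 2ab·covariance of V and Y with a = 4.16, b = 1.39.
= 4.16²·46 + 1.39²·110 + 2·4.16·1.39·24
= 796.0576 + 212.531 + 277.5552 = 1286.1438.

E[D] = 172.395, variance of D = 1286.1438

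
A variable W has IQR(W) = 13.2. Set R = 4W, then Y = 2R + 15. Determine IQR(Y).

IQR(R) = |4|·13.2 = 52.8.
IQR(Y) = |2|·52.8 = 105.6.

IQR(Y) = 105.6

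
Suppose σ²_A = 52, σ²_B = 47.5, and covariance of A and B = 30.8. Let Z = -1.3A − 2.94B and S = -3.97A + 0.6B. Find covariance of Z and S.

By bilinearity, covariance of Z and S = ac·σ²_A + bd·σ²_B + (ad+bc)·covariance of A and B, with a=-1.3, b=-2.94, c=-3.97, d=0.6.
ac·σ²_A = (-1.3)·(-3.97)·52 = 268.372
bd·σ²_B = (-2.94)·0.6·47.5 = -83.79
(ad+bc)·covariance of A and B = (10.8918)·30.8 = 335.46744
covariance of Z and S = 268.372 + (-83.79) + 335.46744 = 520.04944.

covariance of Z and S = 520.04944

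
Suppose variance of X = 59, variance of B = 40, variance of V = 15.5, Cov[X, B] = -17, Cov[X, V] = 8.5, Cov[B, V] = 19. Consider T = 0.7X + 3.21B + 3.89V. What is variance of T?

variance of T = a²·variance of X + b²·variance of B + c²·variance of V + 2ab·Cov[X, B] + 2ac·Cov[X, V] + 2bc·Cov[B, V], with a = 0.7, b = 3.21, c = 3.89.
= 28.91 + 412.164 + 234.54755 + (-76.398) + 46.291 + 474.5022
= 1120.01675.

variance of T = 1120.01675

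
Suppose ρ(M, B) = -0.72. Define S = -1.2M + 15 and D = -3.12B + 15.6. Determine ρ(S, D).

Linear rescalings preserve correlation up to sign; here the slopes -1.2 and -3.12 have the same sign, so ρ(S, D) = ρ(M, B) = -0.72.

ρ(S, D) = -0.72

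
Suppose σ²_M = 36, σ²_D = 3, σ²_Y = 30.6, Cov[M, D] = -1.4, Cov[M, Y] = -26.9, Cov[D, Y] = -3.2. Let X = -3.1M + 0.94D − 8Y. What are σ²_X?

σ²_X = a²·σ²_M + b²·σ²_D + c²·σ²_Y + 2ab·Cov[M, D] + 2ac·Cov[M, Y] + 2bc·Cov[D, Y], with a = -3.1, b = 0.94, c = -8.
= 345.96 + 2.6508 + 1958.4 + 8.1592 + (-1334.24) + 48.128
= 1029.058.

σ²_X = 1029.058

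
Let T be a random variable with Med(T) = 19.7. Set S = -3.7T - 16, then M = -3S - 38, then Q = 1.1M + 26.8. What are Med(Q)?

Med(Q) = 278.337

Med(S) = (-3.7)·19.7 + (-16) = -88.89.
Med(M) = (-3)·(-88.89) + (-38) = 228.67.
Med(Q) = 1.1·228.67 + 26.8 = 278.337.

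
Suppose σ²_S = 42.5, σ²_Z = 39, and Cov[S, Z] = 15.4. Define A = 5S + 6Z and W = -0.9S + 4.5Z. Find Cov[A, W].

By bilinearity, Cov[A, W] = ac·σ²_S + bd·σ²_Z + (ad+bc)·Cov[S, Z], with a=5, b=6, c=-0.9, d=4.5.
ac·σ²_S = 5·(-0.9)·42.5 = -191.25
bd·σ²_Z = 6·4.5·39 = 1053
(ad+bc)·Cov[S, Z] = (17.1)·15.4 = 263.34
Cov[A, W] = -191.25 + 1053 + 263.34 = 1125.09.

Cov[A, W] = 1125.09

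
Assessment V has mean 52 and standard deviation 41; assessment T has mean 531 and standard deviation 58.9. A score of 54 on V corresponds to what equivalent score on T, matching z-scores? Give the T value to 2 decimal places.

T = 533.87

z = (54 − 52)/41 ≈ 0.0488.
T = 531 + z·58.9 = 531 + (54 − 52)·58.9/41 ≈ 533.87.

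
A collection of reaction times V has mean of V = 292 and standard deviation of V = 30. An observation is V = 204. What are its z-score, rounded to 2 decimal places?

z = -2.93

z = (V − mean of V) / standard deviation of V = (204 − 292) / 30 ≈ -2.93.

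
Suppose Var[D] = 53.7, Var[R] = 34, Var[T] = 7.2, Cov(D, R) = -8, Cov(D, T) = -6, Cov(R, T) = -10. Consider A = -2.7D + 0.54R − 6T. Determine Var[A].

Var[A] = 554.3154

Var[A] = a²·Var[D] + b²·Var[R] + c²·Var[T] + 2ab·Cov(D, R) + 2ac·Cov(D, T) + 2bc·Cov(R, T), with a = -2.7, b = 0.54, c = -6.
= 391.473 + 9.9144 + 259.2 + 23.328 + (-194.4) + 64.8
= 554.3154.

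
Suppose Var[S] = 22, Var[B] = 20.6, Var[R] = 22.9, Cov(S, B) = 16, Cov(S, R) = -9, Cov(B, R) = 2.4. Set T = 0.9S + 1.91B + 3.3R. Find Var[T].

Var[T] = 374.15426

Var[T] = a²·Var[S] + b²·Var[B] + c²·Var[R] + 2ab·Cov(S, B) + 2ac·Cov(S, R) + 2bc·Cov(B, R), with a = 0.9, b = 1.91, c = 3.3.
= 17.82 + 75.15086 + 249.381 + 55.008 + (-53.46) + 30.2544
= 374.15426.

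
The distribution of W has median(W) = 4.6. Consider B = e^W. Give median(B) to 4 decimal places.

e^W is monotone on this domain, so median(B) = exp(4.6) ≈ 99.4843.

median(B) = 99.4843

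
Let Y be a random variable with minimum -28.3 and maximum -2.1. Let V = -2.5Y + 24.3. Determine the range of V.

Range of Y = -2.1 − (-28.3) = 26.2.
Range(V) = |a|·Range(Y) = |-2.5|·26.2 = 65.5.

Range(V) = 65.5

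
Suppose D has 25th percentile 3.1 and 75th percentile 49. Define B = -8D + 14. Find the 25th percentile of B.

Since a = -8 < 0 the transformation is decreasing, reversing order: the 25th percentile of B corresponds to the 75th percentile of D.
So P_{25}(B) = a·P_{75}(D) + b = (-8)·49 + 14 = -378.

25th percentile of B = -378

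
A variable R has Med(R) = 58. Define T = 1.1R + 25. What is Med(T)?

A linear map preserves order up to sign, so Med(T) = a·Med(R) + b = 1.1·58 + 25 = 88.8.

Med(T) = 88.8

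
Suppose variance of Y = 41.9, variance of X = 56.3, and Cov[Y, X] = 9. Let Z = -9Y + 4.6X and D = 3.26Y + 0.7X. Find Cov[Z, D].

Cov[Z, D] = -969.796

By bilinearity, Cov[Z, D] = ac·variance of Y + bd·variance of X + (ad+bc)·Cov[Y, X], with a=-9, b=4.6, c=3.26, d=0.7.
ac·variance of Y = (-9)·3.26·41.9 = -1229.346
bd·variance of X = 4.6·0.7·56.3 = 181.286
(ad+bc)·Cov[Y, X] = (8.696)·9 = 78.264
Cov[Z, D] = -1229.346 + 181.286 + 78.264 = -969.796.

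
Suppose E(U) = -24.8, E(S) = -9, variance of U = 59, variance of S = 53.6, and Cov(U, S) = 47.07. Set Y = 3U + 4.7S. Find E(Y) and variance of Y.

E(Y) = 3·E(U) + 4.7·E(S) = 3·(-24.8) + 4.7·(-9) = -116.7.
variance of Y = a²·variance of U + b²·variance of S + 2ab·Cov(U, S) with a = 3, b = 4.7.
= 3²·59 + 4.7²·53.6 + 2·3·4.7·47.07
= 531 + 1184.024 + 1327.374 = 3042.398.

E(Y) = -116.7, variance of Y = 3042.398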